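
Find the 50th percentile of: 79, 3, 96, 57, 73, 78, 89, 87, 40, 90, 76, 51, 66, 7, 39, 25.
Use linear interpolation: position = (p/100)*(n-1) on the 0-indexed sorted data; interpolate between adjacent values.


Sorted: 3, 7, 25, 39, 40, 51, 57, 66, 73, 76, 78, 79, 87, 89, 90, 96
n = 16
Index = 50/100 * 15 = 7.5000
Lower = data[7] = 66, Upper = data[8] = 73
P50 = 66 + 0.5000*(7) = 69.5000

P50 = 69.5000


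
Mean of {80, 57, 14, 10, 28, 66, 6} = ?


Sum = 80 + 57 + 14 + 10 + 28 + 66 + 6 = 261
n = 7
Mean = 261/7 = 37.2857

Mean = 37.2857


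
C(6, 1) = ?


C(6,1) = 6!/(1! × 5!)
= 720/(1 × 120)
= 6

C(6,1) = 6


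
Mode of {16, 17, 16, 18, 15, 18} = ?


Frequencies: 15:1, 16:2, 17:1, 18:2
Max frequency = 2
Mode = 16, 18

Mode = 16, 18


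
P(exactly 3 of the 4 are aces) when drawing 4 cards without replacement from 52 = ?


Hypergeometric: P(X=3) = C(4,3)·C(48,1) / C(52,4)
= 4 × 48 / 270725
= 192/270725 = 0.0007

P = 0.0007


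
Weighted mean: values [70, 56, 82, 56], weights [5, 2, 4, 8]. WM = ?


Numerator = 70*5 + 56*2 + 82*4 + 56*8 = 1238
Denominator = 5 + 2 + 4 + 8 = 19
WM = 1238/19 = 65.1579

WM = 65.1579


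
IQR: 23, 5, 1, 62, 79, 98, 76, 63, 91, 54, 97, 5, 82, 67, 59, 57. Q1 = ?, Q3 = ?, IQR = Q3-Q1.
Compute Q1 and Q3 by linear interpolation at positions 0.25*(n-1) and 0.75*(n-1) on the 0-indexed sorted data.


Sorted: 1, 5, 5, 23, 54, 57, 59, 62, 63, 67, 76, 79, 82, 91, 97, 98
Q1 (25th %ile) = 46.2500
Q3 (75th %ile) = 79.7500
IQR = 79.7500 - 46.2500 = 33.5000

IQR = 33.5000


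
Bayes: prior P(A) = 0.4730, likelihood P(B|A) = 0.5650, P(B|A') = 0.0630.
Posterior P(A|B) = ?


P(B) = P(B|A)*P(A) + P(B|A')*P(A')
= 0.5650*0.4730 + 0.0630*0.5270
= 0.267245 + 0.033201 = 0.300446
P(A|B) = 0.267245/0.300446 = 0.8895

P(A|B) = 0.8895


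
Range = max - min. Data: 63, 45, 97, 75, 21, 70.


Max = 97, Min = 21
Range = 97 - 21 = 76

Range = 76


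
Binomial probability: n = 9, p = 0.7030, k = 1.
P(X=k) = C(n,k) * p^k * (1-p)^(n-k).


C(9,1) = 9
p^1 = 0.703000
(1-p)^8 = 6.054128e-05
P = 9 * 0.703000 * 6.054128e-05 = 0.0004

P(X=1) = 0.0004


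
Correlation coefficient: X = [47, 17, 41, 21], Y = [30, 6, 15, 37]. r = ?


Mean X = 31.5000, Mean Y = 22.0000
SD X = 12.757351, SD Y = 12.186058
Cov = 33.000000
r = 33.000000/(12.757351*12.186058) = 0.2123

r = 0.2123


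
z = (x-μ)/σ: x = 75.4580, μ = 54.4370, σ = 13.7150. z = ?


z = (75.4580 - 54.4370)/13.7150
= 21.0210/13.7150
= 1.5327

z = 1.5327


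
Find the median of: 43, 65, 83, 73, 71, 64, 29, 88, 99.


Sorted: 29, 43, 64, 65, 71, 73, 83, 88, 99
n = 9 (odd)
Middle value = 71

Median = 71


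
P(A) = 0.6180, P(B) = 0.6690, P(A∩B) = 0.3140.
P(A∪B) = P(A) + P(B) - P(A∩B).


P(A∪B) = 0.6180 + 0.6690 - 0.3140
= 1.2870 - 0.3140
= 0.9730

P(A∪B) = 0.9730


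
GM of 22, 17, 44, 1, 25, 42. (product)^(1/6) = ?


Product = 22 × 17 × 44 × 1 × 25 × 42 = 17278800
GM = 17278800^(1/6) = 16.0787

GM = 16.0787


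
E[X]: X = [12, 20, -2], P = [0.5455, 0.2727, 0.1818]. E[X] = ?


E[X] = 12*0.5455 + 20*0.2727 - 2*0.1818
= 6.5460 + 5.4540 - 0.3636
= 11.6364

E[X] = 11.6364


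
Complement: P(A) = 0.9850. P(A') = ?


P(not A) = 1 - 0.9850 = 0.0150

P(not A) = 0.0150


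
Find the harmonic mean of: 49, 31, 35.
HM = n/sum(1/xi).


Sum of reciprocals = 1/49 + 1/31 + 1/35 = 0.081238
HM = 3/0.081238 = 36.9287

HM = 36.9287


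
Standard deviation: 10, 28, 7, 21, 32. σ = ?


Mean = 19.6000
Variance = 95.4400
SD = sqrt(95.4400) = 9.7693

SD = 9.7693


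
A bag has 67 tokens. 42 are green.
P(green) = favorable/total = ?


P = 42/67 = 0.6269

P = 0.6269


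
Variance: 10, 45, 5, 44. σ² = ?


Mean = 26.0000
Squared deviations: 256.0000, 361.0000, 441.0000, 324.0000
Sum = 1382.0000
Variance = 1382.0000/4 = 345.5000

Variance = 345.5000


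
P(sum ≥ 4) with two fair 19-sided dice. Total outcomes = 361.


Total outcomes = 19×19 = 361
Favorable (sum ≥ 4): 358
P = 358/361 = 0.9917

P = 0.9917


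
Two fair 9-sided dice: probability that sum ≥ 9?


Total outcomes = 9×9 = 81
Favorable (sum ≥ 9): 53
P = 53/81 = 0.6543

P = 0.6543


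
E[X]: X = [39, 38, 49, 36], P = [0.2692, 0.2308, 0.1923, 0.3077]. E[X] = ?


E[X] = 39*0.2692 + 38*0.2308 + 49*0.1923 + 36*0.3077
= 10.4988 + 8.7704 + 9.4227 + 11.0772
= 39.7691

E[X] = 39.7691


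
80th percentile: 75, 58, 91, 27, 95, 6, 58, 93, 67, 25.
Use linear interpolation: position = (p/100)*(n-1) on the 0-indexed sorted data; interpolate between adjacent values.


Sorted: 6, 25, 27, 58, 58, 67, 75, 91, 93, 95
n = 10
Index = 80/100 * 9 = 7.2000
Lower = data[7] = 91, Upper = data[8] = 93
P80 = 91 + 0.2000*(2) = 91.4000

P80 = 91.4000


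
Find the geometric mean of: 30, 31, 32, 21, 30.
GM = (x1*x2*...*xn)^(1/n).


Product = 30 × 31 × 32 × 21 × 30 = 18748800
GM = 18748800^(1/5) = 28.4836

GM = 28.4836


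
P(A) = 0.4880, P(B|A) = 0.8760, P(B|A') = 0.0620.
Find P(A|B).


P(B) = P(B|A)*P(A) + P(B|A')*P(A')
= 0.8760*0.4880 + 0.0620*0.5120
= 0.427488 + 0.031744 = 0.459232
P(A|B) = 0.427488/0.459232 = 0.9309

P(A|B) = 0.9309


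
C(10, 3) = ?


C(10,3) = 10!/(3! × 7!)
= 3628800/(6 × 5040)
= 120

C(10,3) = 120


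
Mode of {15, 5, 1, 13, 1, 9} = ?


Frequencies: 1:2, 5:1, 9:1, 13:1, 15:1
Max frequency = 2
Mode = 1

Mode = 1


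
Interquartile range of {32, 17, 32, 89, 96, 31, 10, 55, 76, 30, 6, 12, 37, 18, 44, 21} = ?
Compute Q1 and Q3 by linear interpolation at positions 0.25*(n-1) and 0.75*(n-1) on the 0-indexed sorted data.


Sorted: 6, 10, 12, 17, 18, 21, 30, 31, 32, 32, 37, 44, 55, 76, 89, 96
Q1 (25th %ile) = 17.7500
Q3 (75th %ile) = 46.7500
IQR = 46.7500 - 17.7500 = 29.0000

IQR = 29.0000


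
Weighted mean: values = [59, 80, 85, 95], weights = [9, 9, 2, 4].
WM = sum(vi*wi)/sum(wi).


Numerator = 59*9 + 80*9 + 85*2 + 95*4 = 1801
Denominator = 9 + 9 + 2 + 4 = 24
WM = 1801/24 = 75.0417

WM = 75.0417


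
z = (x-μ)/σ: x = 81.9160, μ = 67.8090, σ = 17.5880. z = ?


z = (81.9160 - 67.8090)/17.5880
= 14.1070/17.5880
= 0.8021

z = 0.8021


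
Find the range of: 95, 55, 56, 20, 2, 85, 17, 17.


Max = 95, Min = 2
Range = 95 - 2 = 93

Range = 93


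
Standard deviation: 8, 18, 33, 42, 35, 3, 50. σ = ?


Mean = 27.0000
Variance = 267.4286
SD = sqrt(267.4286) = 16.3532

SD = 16.3532


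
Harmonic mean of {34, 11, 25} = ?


Sum of reciprocals = 1/34 + 1/11 + 1/25 = 0.160321
HM = 3/0.160321 = 18.7125

HM = 18.7125


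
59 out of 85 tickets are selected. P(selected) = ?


P = 59/85 = 0.6941

P = 0.6941


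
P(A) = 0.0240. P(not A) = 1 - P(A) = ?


P(not A) = 1 - 0.0240 = 0.9760

P(not A) = 0.9760


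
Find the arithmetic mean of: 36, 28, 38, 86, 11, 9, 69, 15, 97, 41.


Sum = 36 + 28 + 38 + 86 + 11 + 9 + 69 + 15 + 97 + 41 = 430
n = 10
Mean = 430/10 = 43.0000

Mean = 43.0000


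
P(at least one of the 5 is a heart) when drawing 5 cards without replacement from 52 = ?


P(at least one) = 1 - P(none)
P(none) = (39/52) × (38/51) × (37/50) × (36/49) × (35/48) = 0.221534
P(at least one) = 1 - 0.221534 = 0.7785

P = 0.7785


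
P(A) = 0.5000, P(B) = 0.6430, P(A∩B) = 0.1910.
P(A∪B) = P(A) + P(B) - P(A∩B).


P(A∪B) = 0.5000 + 0.6430 - 0.1910
= 1.1430 - 0.1910
= 0.9520

P(A∪B) = 0.9520


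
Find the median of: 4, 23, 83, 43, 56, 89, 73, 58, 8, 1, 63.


Sorted: 1, 4, 8, 23, 43, 56, 58, 63, 73, 83, 89
n = 11 (odd)
Middle value = 56

Median = 56


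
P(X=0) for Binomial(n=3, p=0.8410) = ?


C(3,0) = 1
p^0 = 1.000000
(1-p)^3 = 0.004020
P = 1 * 1.000000 * 0.004020 = 0.0040

P(X=0) = 0.0040


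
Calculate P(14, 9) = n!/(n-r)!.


P(14,9) = 14!/5!
= 87178291200/120
= 726485760

P(14,9) = 726485760


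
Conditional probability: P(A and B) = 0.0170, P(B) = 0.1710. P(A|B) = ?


P(A|B) = 0.0170/0.1710 = 0.0994

P(A|B) = 0.0994


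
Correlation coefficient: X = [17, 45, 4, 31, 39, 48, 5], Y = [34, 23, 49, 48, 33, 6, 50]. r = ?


Mean X = 27.0000, Mean Y = 34.7143
SD X = 17.062909, SD Y = 15.021074
Cov = -205.571429
r = -205.571429/(17.062909*15.021074) = -0.8021

r = -0.8021


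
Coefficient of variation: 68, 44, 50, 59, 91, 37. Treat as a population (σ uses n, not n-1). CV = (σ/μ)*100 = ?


Mean = 58.1667
SD = 17.7522
CV = (17.7522/58.1667)*100 = 30.5195%

CV = 30.5195%


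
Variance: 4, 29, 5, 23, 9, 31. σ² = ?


Mean = 16.8333
Squared deviations: 164.6944, 148.0278, 140.0278, 38.0278, 61.3611, 200.6944
Sum = 752.8333
Variance = 752.8333/6 = 125.4722

Variance = 125.4722


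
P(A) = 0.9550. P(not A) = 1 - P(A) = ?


P(not A) = 1 - 0.9550 = 0.0450

P(not A) = 0.0450


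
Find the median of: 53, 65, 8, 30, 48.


Sorted: 8, 30, 48, 53, 65
n = 5 (odd)
Middle value = 48

Median = 48


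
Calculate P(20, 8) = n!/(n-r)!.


P(20,8) = 20!/12!
= 2432902008176640000/479001600
= 5079110400

P(20,8) = 5079110400


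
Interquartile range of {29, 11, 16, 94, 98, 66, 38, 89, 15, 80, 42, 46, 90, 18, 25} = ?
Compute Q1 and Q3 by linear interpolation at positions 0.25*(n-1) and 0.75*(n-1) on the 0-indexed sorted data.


Sorted: 11, 15, 16, 18, 25, 29, 38, 42, 46, 66, 80, 89, 90, 94, 98
Q1 (25th %ile) = 21.5000
Q3 (75th %ile) = 84.5000
IQR = 84.5000 - 21.5000 = 63.0000

IQR = 63.0000


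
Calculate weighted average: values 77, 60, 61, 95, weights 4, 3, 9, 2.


Numerator = 77*4 + 60*3 + 61*9 + 95*2 = 1227
Denominator = 4 + 3 + 9 + 2 = 18
WM = 1227/18 = 68.1667

WM = 68.1667


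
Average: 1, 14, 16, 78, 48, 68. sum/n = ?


Sum = 1 + 14 + 16 + 78 + 48 + 68 = 225
n = 6
Mean = 225/6 = 37.5000

Mean = 37.5000


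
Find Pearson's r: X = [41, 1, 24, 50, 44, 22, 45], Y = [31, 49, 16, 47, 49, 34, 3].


Mean X = 32.4286, Mean Y = 32.7143
SD X = 16.220420, SD Y = 16.481282
Cov = -47.591837
r = -47.591837/(16.220420*16.481282) = -0.1780

r = -0.1780


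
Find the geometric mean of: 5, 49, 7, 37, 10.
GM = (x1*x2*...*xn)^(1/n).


Product = 5 × 49 × 7 × 37 × 10 = 634550
GM = 634550^(1/5) = 14.4708

GM = 14.4708


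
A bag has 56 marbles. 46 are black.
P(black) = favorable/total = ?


P = 46/56 = 0.8214

P = 0.8214


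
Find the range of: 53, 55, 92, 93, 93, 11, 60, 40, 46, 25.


Max = 93, Min = 11
Range = 93 - 11 = 82

Range = 82


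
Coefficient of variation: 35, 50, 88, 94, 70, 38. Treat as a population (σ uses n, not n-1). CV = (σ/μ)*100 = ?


Mean = 62.5000
SD = 23.1355
CV = (23.1355/62.5000)*100 = 37.0168%

CV = 37.0168%


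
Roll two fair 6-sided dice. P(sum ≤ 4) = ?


Total outcomes = 6×6 = 36
Favorable (sum ≤ 4): 6
P = 6/36 = 0.1667

P = 0.1667


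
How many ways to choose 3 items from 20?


C(20,3) = 20!/(3! × 17!)
= 2432902008176640000/(6 × 355687428096000)
= 1140

C(20,3) = 1140


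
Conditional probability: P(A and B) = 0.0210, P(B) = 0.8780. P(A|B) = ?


P(A|B) = 0.0210/0.8780 = 0.0239

P(A|B) = 0.0239


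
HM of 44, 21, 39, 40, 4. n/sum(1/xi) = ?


Sum of reciprocals = 1/44 + 1/21 + 1/39 + 1/40 + 1/4 = 0.370987
HM = 5/0.370987 = 13.4775

HM = 13.4775


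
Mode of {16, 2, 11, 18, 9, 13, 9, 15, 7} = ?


Frequencies: 2:1, 7:1, 9:2, 11:1, 13:1, 15:1, 16:1, 18:1
Max frequency = 2
Mode = 9

Mode = 9


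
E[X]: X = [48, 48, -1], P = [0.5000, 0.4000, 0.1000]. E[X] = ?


E[X] = 48*0.5000 + 48*0.4000 - 1*0.1000
= 24.0000 + 19.2000 - 0.1000
= 43.1000

E[X] = 43.1000


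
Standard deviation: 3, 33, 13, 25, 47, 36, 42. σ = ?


Mean = 28.4286
Variance = 214.8163
SD = sqrt(214.8163) = 14.6566

SD = 14.6566


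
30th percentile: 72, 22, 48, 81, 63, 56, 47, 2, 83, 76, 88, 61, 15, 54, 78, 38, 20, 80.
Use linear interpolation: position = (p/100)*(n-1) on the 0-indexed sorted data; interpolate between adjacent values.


Sorted: 2, 15, 20, 22, 38, 47, 48, 54, 56, 61, 63, 72, 76, 78, 80, 81, 83, 88
n = 18
Index = 30/100 * 17 = 5.1000
Lower = data[5] = 47, Upper = data[6] = 48
P30 = 47 + 0.1000*(1) = 47.1000

P30 = 47.1000


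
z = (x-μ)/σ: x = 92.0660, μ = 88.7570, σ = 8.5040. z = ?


z = (92.0660 - 88.7570)/8.5040
= 3.3090/8.5040
= 0.3891

z = 0.3891


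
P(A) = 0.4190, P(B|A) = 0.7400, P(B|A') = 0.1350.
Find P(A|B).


P(B) = P(B|A)*P(A) + P(B|A')*P(A')
= 0.7400*0.4190 + 0.1350*0.5810
= 0.310060 + 0.078435 = 0.388495
P(A|B) = 0.310060/0.388495 = 0.7981

P(A|B) = 0.7981


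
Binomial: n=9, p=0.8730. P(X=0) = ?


C(9,0) = 1
p^0 = 1.000000
(1-p)^9 = 8.594755e-09
P = 1 * 1.000000 * 8.594755e-09 = 8.5948e-09

P(X=0) = 8.5948e-09


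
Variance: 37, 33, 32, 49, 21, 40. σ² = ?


Mean = 35.3333
Squared deviations: 2.7778, 5.4444, 11.1111, 186.7778, 205.4444, 21.7778
Sum = 433.3333
Variance = 433.3333/6 = 72.2222

Variance = 72.2222


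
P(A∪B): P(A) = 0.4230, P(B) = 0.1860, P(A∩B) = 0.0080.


P(A∪B) = 0.4230 + 0.1860 - 0.0080
= 0.6090 - 0.0080
= 0.6010

P(A∪B) = 0.6010


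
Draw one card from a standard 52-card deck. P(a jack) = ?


4 jacks in 52 cards
P = 4/52 = 0.0769

P = 0.0769


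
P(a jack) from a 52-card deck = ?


4 jacks in 52 cards
P = 4/52 = 0.0769

P = 0.0769


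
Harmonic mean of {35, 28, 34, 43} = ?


Sum of reciprocals = 1/35 + 1/28 + 1/34 + 1/43 = 0.116953
HM = 4/0.116953 = 34.2017

HM = 34.2017


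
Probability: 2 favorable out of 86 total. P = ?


P = 2/86 = 0.0233

P = 0.0233


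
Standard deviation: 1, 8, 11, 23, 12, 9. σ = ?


Mean = 10.6667
Variance = 42.8889
SD = sqrt(42.8889) = 6.5490

SD = 6.5490


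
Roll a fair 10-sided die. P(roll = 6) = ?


Favorable outcomes (roll = 6): 1
Total outcomes = 10
P = 1/10 = 0.1000

P = 0.1000


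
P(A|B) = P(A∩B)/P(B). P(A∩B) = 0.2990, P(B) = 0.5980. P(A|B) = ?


P(A|B) = 0.2990/0.5980 = 0.5000

P(A|B) = 0.5000


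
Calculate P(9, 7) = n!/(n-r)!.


P(9,7) = 9!/2!
= 362880/2
= 181440

P(9,7) = 181440


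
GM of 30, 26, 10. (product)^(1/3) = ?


Product = 30 × 26 × 10 = 7800
GM = 7800^(1/3) = 19.8319

GM = 19.8319


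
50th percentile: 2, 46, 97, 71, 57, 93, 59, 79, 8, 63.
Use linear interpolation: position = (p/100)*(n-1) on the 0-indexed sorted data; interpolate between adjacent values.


Sorted: 2, 8, 46, 57, 59, 63, 71, 79, 93, 97
n = 10
Index = 50/100 * 9 = 4.5000
Lower = data[4] = 59, Upper = data[5] = 63
P50 = 59 + 0.5000*(4) = 61.0000

P50 = 61.0000


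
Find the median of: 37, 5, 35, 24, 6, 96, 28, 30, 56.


Sorted: 5, 6, 24, 28, 30, 35, 37, 56, 96
n = 9 (odd)
Middle value = 30

Median = 30


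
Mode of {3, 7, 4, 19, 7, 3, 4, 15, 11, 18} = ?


Frequencies: 3:2, 4:2, 7:2, 11:1, 15:1, 18:1, 19:1
Max frequency = 2
Mode = 3, 4, 7

Mode = 3, 4, 7


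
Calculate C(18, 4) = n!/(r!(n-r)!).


C(18,4) = 18!/(4! × 14!)
= 6402373705728000/(24 × 87178291200)
= 3060

C(18,4) = 3060


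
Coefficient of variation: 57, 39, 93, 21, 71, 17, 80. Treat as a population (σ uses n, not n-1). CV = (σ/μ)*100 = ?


Mean = 54.0000
SD = 27.1977
CV = (27.1977/54.0000)*100 = 50.3661%

CV = 50.3661%


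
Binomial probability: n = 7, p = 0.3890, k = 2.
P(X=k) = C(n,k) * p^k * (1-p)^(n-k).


C(7,2) = 21
p^2 = 0.151321
(1-p)^5 = 0.085154
P = 21 * 0.151321 * 0.085154 = 0.2706

P(X=2) = 0.2706


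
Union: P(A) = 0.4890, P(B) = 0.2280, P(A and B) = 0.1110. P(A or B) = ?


P(A∪B) = 0.4890 + 0.2280 - 0.1110
= 0.7170 - 0.1110
= 0.6060

P(A∪B) = 0.6060


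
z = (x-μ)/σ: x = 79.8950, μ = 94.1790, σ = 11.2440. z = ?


z = (79.8950 - 94.1790)/11.2440
= -14.2840/11.2440
= -1.2704

z = -1.2704


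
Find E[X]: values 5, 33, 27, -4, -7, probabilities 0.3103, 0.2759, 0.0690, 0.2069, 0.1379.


E[X] = 5*0.3103 + 33*0.2759 + 27*0.0690 - 4*0.2069 - 7*0.1379
= 1.5515 + 9.1047 + 1.8630 - 0.8276 - 0.9653
= 10.7263

E[X] = 10.7263


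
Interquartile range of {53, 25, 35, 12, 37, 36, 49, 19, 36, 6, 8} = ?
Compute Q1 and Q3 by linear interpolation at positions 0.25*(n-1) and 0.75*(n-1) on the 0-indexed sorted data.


Sorted: 6, 8, 12, 19, 25, 35, 36, 36, 37, 49, 53
Q1 (25th %ile) = 15.5000
Q3 (75th %ile) = 36.5000
IQR = 36.5000 - 15.5000 = 21.0000

IQR = 21.0000


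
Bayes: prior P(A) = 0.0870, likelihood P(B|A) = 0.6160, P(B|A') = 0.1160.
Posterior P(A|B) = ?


P(B) = P(B|A)*P(A) + P(B|A')*P(A')
= 0.6160*0.0870 + 0.1160*0.9130
= 0.053592 + 0.105908 = 0.159500
P(A|B) = 0.053592/0.159500 = 0.3360

P(A|B) = 0.3360


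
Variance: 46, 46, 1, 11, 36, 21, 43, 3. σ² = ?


Mean = 25.8750
Squared deviations: 405.0156, 405.0156, 618.7656, 221.2656, 102.5156, 23.7656, 293.2656, 523.2656
Sum = 2592.8750
Variance = 2592.8750/8 = 324.1094

Variance = 324.1094


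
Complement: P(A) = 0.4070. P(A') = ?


P(not A) = 1 - 0.4070 = 0.5930

P(not A) = 0.5930


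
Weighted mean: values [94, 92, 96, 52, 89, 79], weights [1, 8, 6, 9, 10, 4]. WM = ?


Numerator = 94*1 + 92*8 + 96*6 + 52*9 + 89*10 + 79*4 = 3080
Denominator = 1 + 8 + 6 + 9 + 10 + 4 = 38
WM = 3080/38 = 81.0526

WM = 81.0526


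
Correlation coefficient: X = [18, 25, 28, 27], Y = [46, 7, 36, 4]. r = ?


Mean X = 24.5000, Mean Y = 23.2500
SD X = 3.905125, SD Y = 18.129741
Cov = -39.875000
r = -39.875000/(3.905125*18.129741) = -0.5632

r = -0.5632


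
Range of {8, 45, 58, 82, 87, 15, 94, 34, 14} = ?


Max = 94, Min = 8
Range = 94 - 8 = 86

Range = 86


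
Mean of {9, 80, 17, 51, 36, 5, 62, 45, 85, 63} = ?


Sum = 9 + 80 + 17 + 51 + 36 + 5 + 62 + 45 + 85 + 63 = 453
n = 10
Mean = 453/10 = 45.3000

Mean = 45.3000


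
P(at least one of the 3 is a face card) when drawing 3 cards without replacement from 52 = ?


P(at least one) = 1 - P(none)
P(none) = (40/52) × (39/51) × (38/50) = 0.447059
P(at least one) = 1 - 0.447059 = 0.5529

P = 0.5529


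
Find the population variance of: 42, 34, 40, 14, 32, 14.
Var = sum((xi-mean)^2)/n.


Mean = 29.3333
Squared deviations: 160.4444, 21.7778, 113.7778, 235.1111, 7.1111, 235.1111
Sum = 773.3333
Variance = 773.3333/6 = 128.8889

Variance = 128.8889


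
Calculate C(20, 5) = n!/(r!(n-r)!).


C(20,5) = 20!/(5! × 15!)
= 2432902008176640000/(120 × 1307674368000)
= 15504

C(20,5) = 15504


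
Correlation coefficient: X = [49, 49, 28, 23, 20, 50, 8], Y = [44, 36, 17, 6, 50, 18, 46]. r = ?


Mean X = 32.4286, Mean Y = 31.0000
SD X = 15.664857, SD Y = 15.901482
Cov = -33.571429
r = -33.571429/(15.664857*15.901482) = -0.1348

r = -0.1348


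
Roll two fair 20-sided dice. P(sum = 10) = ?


Total outcomes = 20×20 = 400
Favorable (sum = 10): 9
P = 9/400 = 0.0225

P = 0.0225


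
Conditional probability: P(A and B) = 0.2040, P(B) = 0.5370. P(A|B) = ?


P(A|B) = 0.2040/0.5370 = 0.3799

P(A|B) = 0.3799


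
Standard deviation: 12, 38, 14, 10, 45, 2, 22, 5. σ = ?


Mean = 18.5000
Variance = 210.5000
SD = sqrt(210.5000) = 14.5086

SD = 14.5086


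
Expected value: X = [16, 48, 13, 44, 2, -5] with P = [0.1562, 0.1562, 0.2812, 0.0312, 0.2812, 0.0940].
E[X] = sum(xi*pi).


E[X] = 16*0.1562 + 48*0.1562 + 13*0.2812 + 44*0.0312 + 2*0.2812 - 5*0.0940
= 2.4992 + 7.4976 + 3.6556 + 1.3728 + 0.5624 - 0.4700
= 15.1176

E[X] = 15.1176


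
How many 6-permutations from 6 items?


P(6,6) = 6!/0!
= 720/1
= 720

P(6,6) = 720


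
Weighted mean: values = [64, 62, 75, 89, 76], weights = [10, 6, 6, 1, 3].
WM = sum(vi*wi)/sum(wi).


Numerator = 64*10 + 62*6 + 75*6 + 89*1 + 76*3 = 1779
Denominator = 10 + 6 + 6 + 1 + 3 = 26
WM = 1779/26 = 68.4231

WM = 68.4231


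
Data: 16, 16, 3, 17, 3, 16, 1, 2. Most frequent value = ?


Frequencies: 1:1, 2:1, 3:2, 16:3, 17:1
Max frequency = 3
Mode = 16

Mode = 16


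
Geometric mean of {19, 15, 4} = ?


Product = 19 × 15 × 4 = 1140
GM = 1140^(1/3) = 10.4464

GM = 10.4464


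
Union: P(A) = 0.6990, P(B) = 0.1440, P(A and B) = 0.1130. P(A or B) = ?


P(A∪B) = 0.6990 + 0.1440 - 0.1130
= 0.8430 - 0.1130
= 0.7300

P(A∪B) = 0.7300


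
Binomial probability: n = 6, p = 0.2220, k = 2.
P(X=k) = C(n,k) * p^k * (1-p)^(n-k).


C(6,2) = 15
p^2 = 0.049284
(1-p)^4 = 0.366369
P = 15 * 0.049284 * 0.366369 = 0.2708

P(X=2) = 0.2708


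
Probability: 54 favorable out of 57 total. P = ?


P = 54/57 = 0.9474

P = 0.9474


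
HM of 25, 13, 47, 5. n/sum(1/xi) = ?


Sum of reciprocals = 1/25 + 1/13 + 1/47 + 1/5 = 0.338200
HM = 4/0.338200 = 11.8273

HM = 11.8273


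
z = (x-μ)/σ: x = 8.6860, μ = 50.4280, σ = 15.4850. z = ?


z = (8.6860 - 50.4280)/15.4850
= -41.7420/15.4850
= -2.6956

z = -2.6956


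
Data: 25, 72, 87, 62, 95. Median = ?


Sorted: 25, 62, 72, 87, 95
n = 5 (odd)
Middle value = 72

Median = 72


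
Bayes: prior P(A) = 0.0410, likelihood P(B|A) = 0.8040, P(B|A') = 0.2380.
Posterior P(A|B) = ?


P(B) = P(B|A)*P(A) + P(B|A')*P(A')
= 0.8040*0.0410 + 0.2380*0.9590
= 0.032964 + 0.228242 = 0.261206
P(A|B) = 0.032964/0.261206 = 0.1262

P(A|B) = 0.1262


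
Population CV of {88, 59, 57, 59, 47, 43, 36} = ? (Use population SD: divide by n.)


Mean = 55.5714
SD = 15.5459
CV = (15.5459/55.5714)*100 = 27.9745%

CV = 27.9745%


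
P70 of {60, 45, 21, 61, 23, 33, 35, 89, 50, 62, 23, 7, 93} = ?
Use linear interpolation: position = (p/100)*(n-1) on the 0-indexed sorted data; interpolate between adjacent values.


Sorted: 7, 21, 23, 23, 33, 35, 45, 50, 60, 61, 62, 89, 93
n = 13
Index = 70/100 * 12 = 8.4000
Lower = data[8] = 60, Upper = data[9] = 61
P70 = 60 + 0.4000*(1) = 60.4000

P70 = 60.4000


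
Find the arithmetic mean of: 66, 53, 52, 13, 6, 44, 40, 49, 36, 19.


Sum = 66 + 53 + 52 + 13 + 6 + 44 + 40 + 49 + 36 + 19 = 378
n = 10
Mean = 378/10 = 37.8000

Mean = 37.8000


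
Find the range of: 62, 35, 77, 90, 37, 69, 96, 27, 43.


Max = 96, Min = 27
Range = 96 - 27 = 69

Range = 69


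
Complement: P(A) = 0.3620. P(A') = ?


P(not A) = 1 - 0.3620 = 0.6380

P(not A) = 0.6380


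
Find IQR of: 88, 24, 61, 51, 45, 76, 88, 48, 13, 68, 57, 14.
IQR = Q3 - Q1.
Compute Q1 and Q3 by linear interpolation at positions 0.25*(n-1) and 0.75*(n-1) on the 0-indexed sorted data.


Sorted: 13, 14, 24, 45, 48, 51, 57, 61, 68, 76, 88, 88
Q1 (25th %ile) = 39.7500
Q3 (75th %ile) = 70.0000
IQR = 70.0000 - 39.7500 = 30.2500

IQR = 30.2500


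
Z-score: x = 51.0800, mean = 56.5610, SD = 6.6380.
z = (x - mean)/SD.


z = (51.0800 - 56.5610)/6.6380
= -5.4810/6.6380
= -0.8257

z = -0.8257


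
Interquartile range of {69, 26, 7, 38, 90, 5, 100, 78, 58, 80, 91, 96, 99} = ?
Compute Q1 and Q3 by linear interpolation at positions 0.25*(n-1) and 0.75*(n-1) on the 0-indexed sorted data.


Sorted: 5, 7, 26, 38, 58, 69, 78, 80, 90, 91, 96, 99, 100
Q1 (25th %ile) = 38.0000
Q3 (75th %ile) = 91.0000
IQR = 91.0000 - 38.0000 = 53.0000

IQR = 53.0000


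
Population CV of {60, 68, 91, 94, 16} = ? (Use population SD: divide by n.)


Mean = 65.8000
SD = 28.1027
CV = (28.1027/65.8000)*100 = 42.7092%

CV = 42.7092%


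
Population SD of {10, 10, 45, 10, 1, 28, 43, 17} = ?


Mean = 20.5000
Variance = 235.7500
SD = sqrt(235.7500) = 15.3542

SD = 15.3542


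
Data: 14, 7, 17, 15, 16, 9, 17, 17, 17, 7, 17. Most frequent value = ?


Frequencies: 7:2, 9:1, 14:1, 15:1, 16:1, 17:5
Max frequency = 5
Mode = 17

Mode = 17


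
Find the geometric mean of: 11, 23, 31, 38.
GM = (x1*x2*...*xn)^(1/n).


Product = 11 × 23 × 31 × 38 = 298034
GM = 298034^(1/4) = 23.3650

GM = 23.3650


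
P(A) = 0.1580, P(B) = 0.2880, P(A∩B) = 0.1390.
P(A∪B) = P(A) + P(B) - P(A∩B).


P(A∪B) = 0.1580 + 0.2880 - 0.1390
= 0.4460 - 0.1390
= 0.3070

P(A∪B) = 0.3070


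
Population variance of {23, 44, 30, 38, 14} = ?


Mean = 29.8000
Squared deviations: 46.2400, 201.6400, 0.0400, 67.2400, 249.6400
Sum = 564.8000
Variance = 564.8000/5 = 112.9600

Variance = 112.9600


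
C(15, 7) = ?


C(15,7) = 15!/(7! × 8!)
= 1307674368000/(5040 × 40320)
= 6435

C(15,7) = 6435


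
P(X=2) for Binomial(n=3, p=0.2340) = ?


C(3,2) = 3
p^2 = 0.054756
(1-p)^1 = 0.766000
P = 3 * 0.054756 * 0.766000 = 0.1258

P(X=2) = 0.1258


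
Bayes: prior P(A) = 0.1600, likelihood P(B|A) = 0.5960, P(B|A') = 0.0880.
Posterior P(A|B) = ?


P(B) = P(B|A)*P(A) + P(B|A')*P(A')
= 0.5960*0.1600 + 0.0880*0.8400
= 0.095360 + 0.073920 = 0.169280
P(A|B) = 0.095360/0.169280 = 0.5633

P(A|B) = 0.5633


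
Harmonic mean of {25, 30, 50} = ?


Sum of reciprocals = 1/25 + 1/30 + 1/50 = 0.093333
HM = 3/0.093333 = 32.1429

HM = 32.1429


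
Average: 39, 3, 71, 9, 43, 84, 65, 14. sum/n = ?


Sum = 39 + 3 + 71 + 9 + 43 + 84 + 65 + 14 = 328
n = 8
Mean = 328/8 = 41.0000

Mean = 41.0000


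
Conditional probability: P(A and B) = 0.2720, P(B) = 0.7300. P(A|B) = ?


P(A|B) = 0.2720/0.7300 = 0.3726

P(A|B) = 0.3726


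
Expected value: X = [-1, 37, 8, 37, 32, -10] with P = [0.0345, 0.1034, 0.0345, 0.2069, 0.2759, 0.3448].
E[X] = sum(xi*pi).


E[X] = -1*0.0345 + 37*0.1034 + 8*0.0345 + 37*0.2069 + 32*0.2759 - 10*0.3448
= -0.0345 + 3.8258 + 0.2760 + 7.6553 + 8.8288 - 3.4480
= 17.1034

E[X] = 17.1034


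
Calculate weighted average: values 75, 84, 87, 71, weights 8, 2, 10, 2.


Numerator = 75*8 + 84*2 + 87*10 + 71*2 = 1780
Denominator = 8 + 2 + 10 + 2 = 22
WM = 1780/22 = 80.9091

WM = 80.9091


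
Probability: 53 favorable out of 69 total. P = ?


P = 53/69 = 0.7681

P = 0.7681


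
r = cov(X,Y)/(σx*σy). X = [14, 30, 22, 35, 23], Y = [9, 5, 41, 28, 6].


Mean X = 24.8000, Mean Y = 17.8000
SD X = 7.194442, SD Y = 14.302447
Cov = 17.760000
r = 17.760000/(7.194442*14.302447) = 0.1726

r = 0.1726


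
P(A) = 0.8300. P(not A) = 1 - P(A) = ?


P(not A) = 1 - 0.8300 = 0.1700

P(not A) = 0.1700


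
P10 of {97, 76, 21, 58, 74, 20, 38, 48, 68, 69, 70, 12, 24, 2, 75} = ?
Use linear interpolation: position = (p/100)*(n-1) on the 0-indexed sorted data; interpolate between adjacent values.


Sorted: 2, 12, 20, 21, 24, 38, 48, 58, 68, 69, 70, 74, 75, 76, 97
n = 15
Index = 10/100 * 14 = 1.4000
Lower = data[1] = 12, Upper = data[2] = 20
P10 = 12 + 0.4000*(8) = 15.2000

P10 = 15.2000


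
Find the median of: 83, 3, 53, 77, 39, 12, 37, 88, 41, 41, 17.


Sorted: 3, 12, 17, 37, 39, 41, 41, 53, 77, 83, 88
n = 11 (odd)
Middle value = 41

Median = 41


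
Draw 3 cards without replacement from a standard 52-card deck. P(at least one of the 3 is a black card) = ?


P(at least one) = 1 - P(none)
P(none) = (26/52) × (25/51) × (24/50) = 0.117647
P(at least one) = 1 - 0.117647 = 0.8824

P = 0.8824


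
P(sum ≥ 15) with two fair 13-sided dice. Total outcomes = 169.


Total outcomes = 13×13 = 169
Favorable (sum ≥ 15): 78
P = 78/169 = 0.4615

P = 0.4615


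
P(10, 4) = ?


P(10,4) = 10!/6!
= 3628800/720
= 5040

P(10,4) = 5040


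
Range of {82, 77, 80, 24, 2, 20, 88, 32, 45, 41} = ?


Max = 88, Min = 2
Range = 88 - 2 = 86

Range = 86


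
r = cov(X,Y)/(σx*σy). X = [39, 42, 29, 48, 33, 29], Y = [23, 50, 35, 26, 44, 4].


Mean X = 36.6667, Mean Y = 30.3333
SD X = 6.992059, SD Y = 15.062831
Cov = 25.777778
r = 25.777778/(6.992059*15.062831) = 0.2448

r = 0.2448


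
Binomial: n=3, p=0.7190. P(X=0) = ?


C(3,0) = 1
p^0 = 1.000000
(1-p)^3 = 0.022188
P = 1 * 1.000000 * 0.022188 = 0.0222

P(X=0) = 0.0222


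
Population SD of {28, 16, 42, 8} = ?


Mean = 23.5000
Variance = 164.7500
SD = sqrt(164.7500) = 12.8355

SD = 12.8355


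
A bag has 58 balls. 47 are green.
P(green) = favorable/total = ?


P = 47/58 = 0.8103

P = 0.8103


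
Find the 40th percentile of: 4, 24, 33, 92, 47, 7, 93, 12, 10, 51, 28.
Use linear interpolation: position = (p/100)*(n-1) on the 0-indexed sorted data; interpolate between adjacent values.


Sorted: 4, 7, 10, 12, 24, 28, 33, 47, 51, 92, 93
n = 11
Index = 40/100 * 10 = 4.0000
Lower = data[4] = 24, Upper = data[5] = 28
P40 = 24 + 0*(4) = 24.0000

P40 = 24.0000


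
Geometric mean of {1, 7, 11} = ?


Product = 1 × 7 × 11 = 77
GM = 77^(1/3) = 4.2543

GM = 4.2543


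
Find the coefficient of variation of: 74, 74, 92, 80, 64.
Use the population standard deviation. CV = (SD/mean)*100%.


Mean = 76.8000
SD = 9.1739
CV = (9.1739/76.8000)*100 = 11.9452%

CV = 11.9452%


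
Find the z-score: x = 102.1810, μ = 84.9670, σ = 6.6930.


z = (102.1810 - 84.9670)/6.6930
= 17.2140/6.6930
= 2.5719

z = 2.5719


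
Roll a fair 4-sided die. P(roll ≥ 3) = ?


Favorable outcomes (roll ≥ 3): 2
Total outcomes = 4
P = 2/4 = 0.5000

P = 0.5000


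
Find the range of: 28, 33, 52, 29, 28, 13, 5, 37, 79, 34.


Max = 79, Min = 5
Range = 79 - 5 = 74

Range = 74


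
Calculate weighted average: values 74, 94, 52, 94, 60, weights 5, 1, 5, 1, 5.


Numerator = 74*5 + 94*1 + 52*5 + 94*1 + 60*5 = 1118
Denominator = 5 + 1 + 5 + 1 + 5 = 17
WM = 1118/17 = 65.7647

WM = 65.7647


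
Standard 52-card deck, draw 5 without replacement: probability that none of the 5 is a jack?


P(no jacks) = (48/52) × (47/51) × (46/50) × (45/49) × (44/48)
= 0.6588

P = 0.6588


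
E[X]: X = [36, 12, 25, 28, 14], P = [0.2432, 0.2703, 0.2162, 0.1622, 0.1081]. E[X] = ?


E[X] = 36*0.2432 + 12*0.2703 + 25*0.2162 + 28*0.1622 + 14*0.1081
= 8.7552 + 3.2436 + 5.4050 + 4.5416 + 1.5134
= 23.4588

E[X] = 23.4588


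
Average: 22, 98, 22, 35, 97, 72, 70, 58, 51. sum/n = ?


Sum = 22 + 98 + 22 + 35 + 97 + 72 + 70 + 58 + 51 = 525
n = 9
Mean = 525/9 = 58.3333

Mean = 58.3333


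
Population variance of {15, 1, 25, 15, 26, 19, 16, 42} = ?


Mean = 19.8750
Squared deviations: 23.7656, 356.2656, 26.2656, 23.7656, 37.5156, 0.7656, 15.0156, 489.5156
Sum = 972.8750
Variance = 972.8750/8 = 121.6094

Variance = 121.6094


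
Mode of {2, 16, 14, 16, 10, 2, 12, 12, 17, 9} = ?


Frequencies: 2:2, 9:1, 10:1, 12:2, 14:1, 16:2, 17:1
Max frequency = 2
Mode = 2, 12, 16

Mode = 2, 12, 16


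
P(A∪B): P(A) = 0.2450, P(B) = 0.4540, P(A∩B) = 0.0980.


P(A∪B) = 0.2450 + 0.4540 - 0.0980
= 0.6990 - 0.0980
= 0.6010

P(A∪B) = 0.6010


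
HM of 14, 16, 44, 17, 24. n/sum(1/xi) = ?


Sum of reciprocals = 1/14 + 1/16 + 1/44 + 1/17 + 1/24 = 0.257146
HM = 5/0.257146 = 19.4442

HM = 19.4442


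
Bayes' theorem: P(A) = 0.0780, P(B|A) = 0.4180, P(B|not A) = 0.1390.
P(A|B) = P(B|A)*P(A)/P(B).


P(B) = P(B|A)*P(A) + P(B|A')*P(A')
= 0.4180*0.0780 + 0.1390*0.9220
= 0.032604 + 0.128158 = 0.160762
P(A|B) = 0.032604/0.160762 = 0.2028

P(A|B) = 0.2028


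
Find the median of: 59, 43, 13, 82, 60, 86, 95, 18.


Sorted: 13, 18, 43, 59, 60, 82, 86, 95
n = 8 (even)
Middle values: 59 and 60
Median = (59+60)/2 = 59.5000

Median = 59.5000


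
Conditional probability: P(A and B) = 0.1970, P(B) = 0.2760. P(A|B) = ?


P(A|B) = 0.1970/0.2760 = 0.7138

P(A|B) = 0.7138


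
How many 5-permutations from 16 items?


P(16,5) = 16!/11!
= 20922789888000/39916800
= 524160

P(16,5) = 524160


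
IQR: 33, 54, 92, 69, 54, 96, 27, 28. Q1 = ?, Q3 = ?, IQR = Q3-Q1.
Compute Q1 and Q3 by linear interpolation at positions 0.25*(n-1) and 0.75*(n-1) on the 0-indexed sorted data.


Sorted: 27, 28, 33, 54, 54, 69, 92, 96
Q1 (25th %ile) = 31.7500
Q3 (75th %ile) = 74.7500
IQR = 74.7500 - 31.7500 = 43.0000

IQR = 43.0000


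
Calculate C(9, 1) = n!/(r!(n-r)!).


C(9,1) = 9!/(1! × 8!)
= 362880/(1 × 40320)
= 9

C(9,1) = 9


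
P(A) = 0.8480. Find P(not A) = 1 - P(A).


P(not A) = 1 - 0.8480 = 0.1520

P(not A) = 0.1520


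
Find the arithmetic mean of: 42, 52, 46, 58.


Sum = 42 + 52 + 46 + 58 = 198
n = 4
Mean = 198/4 = 49.5000

Mean = 49.5000


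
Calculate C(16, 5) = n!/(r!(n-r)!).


C(16,5) = 16!/(5! × 11!)
= 20922789888000/(120 × 39916800)
= 4368

C(16,5) = 4368


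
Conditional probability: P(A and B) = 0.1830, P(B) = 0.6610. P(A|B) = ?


P(A|B) = 0.1830/0.6610 = 0.2769

P(A|B) = 0.2769


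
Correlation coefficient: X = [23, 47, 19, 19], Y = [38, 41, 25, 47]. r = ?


Mean X = 27.0000, Mean Y = 37.7500
SD X = 11.661904, SD Y = 8.042854
Cov = 23.000000
r = 23.000000/(11.661904*8.042854) = 0.2452

r = 0.2452


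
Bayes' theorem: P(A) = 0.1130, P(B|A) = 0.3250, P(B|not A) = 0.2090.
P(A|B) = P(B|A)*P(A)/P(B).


P(B) = P(B|A)*P(A) + P(B|A')*P(A')
= 0.3250*0.1130 + 0.2090*0.8870
= 0.036725 + 0.185383 = 0.222108
P(A|B) = 0.036725/0.222108 = 0.1653

P(A|B) = 0.1653


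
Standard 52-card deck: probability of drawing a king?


4 kings in 52 cards
P = 4/52 = 0.0769

P = 0.0769


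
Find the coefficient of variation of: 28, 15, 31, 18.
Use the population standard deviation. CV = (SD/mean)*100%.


Mean = 23.0000
SD = 6.6708
CV = (6.6708/23.0000)*100 = 29.0036%

CV = 29.0036%


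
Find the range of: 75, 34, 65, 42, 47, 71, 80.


Max = 80, Min = 34
Range = 80 - 34 = 46

Range = 46


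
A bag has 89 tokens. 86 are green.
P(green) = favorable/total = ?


P = 86/89 = 0.9663

P = 0.9663


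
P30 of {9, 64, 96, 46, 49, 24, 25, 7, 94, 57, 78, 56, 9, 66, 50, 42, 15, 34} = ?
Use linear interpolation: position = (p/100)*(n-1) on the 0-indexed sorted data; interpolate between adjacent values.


Sorted: 7, 9, 9, 15, 24, 25, 34, 42, 46, 49, 50, 56, 57, 64, 66, 78, 94, 96
n = 18
Index = 30/100 * 17 = 5.1000
Lower = data[5] = 25, Upper = data[6] = 34
P30 = 25 + 0.1000*(9) = 25.9000

P30 = 25.9000


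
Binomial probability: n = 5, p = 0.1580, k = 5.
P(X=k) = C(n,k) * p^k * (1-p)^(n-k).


C(5,5) = 1
p^5 = 9.846580e-05
(1-p)^0 = 1.000000
P = 1 * 9.846580e-05 * 1.000000 = 9.8466e-05

P(X=5) = 9.8466e-05


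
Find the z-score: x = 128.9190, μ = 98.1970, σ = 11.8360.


z = (128.9190 - 98.1970)/11.8360
= 30.7220/11.8360
= 2.5956

z = 2.5956


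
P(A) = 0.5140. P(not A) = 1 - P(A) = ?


P(not A) = 1 - 0.5140 = 0.4860

P(not A) = 0.4860


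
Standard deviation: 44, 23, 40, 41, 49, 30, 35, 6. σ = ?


Mean = 33.5000
Variance = 166.2500
SD = sqrt(166.2500) = 12.8938

SD = 12.8938


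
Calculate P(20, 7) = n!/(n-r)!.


P(20,7) = 20!/13!
= 2432902008176640000/6227020800
= 390700800

P(20,7) = 390700800


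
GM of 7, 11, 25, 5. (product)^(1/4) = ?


Product = 7 × 11 × 25 × 5 = 9625
GM = 9625^(1/4) = 9.9049

GM = 9.9049


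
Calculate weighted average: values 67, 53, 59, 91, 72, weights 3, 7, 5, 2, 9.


Numerator = 67*3 + 53*7 + 59*5 + 91*2 + 72*9 = 1697
Denominator = 3 + 7 + 5 + 2 + 9 = 26
WM = 1697/26 = 65.2692

WM = 65.2692


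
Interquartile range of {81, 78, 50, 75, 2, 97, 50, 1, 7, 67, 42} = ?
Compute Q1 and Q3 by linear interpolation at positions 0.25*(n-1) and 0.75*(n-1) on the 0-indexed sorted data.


Sorted: 1, 2, 7, 42, 50, 50, 67, 75, 78, 81, 97
Q1 (25th %ile) = 24.5000
Q3 (75th %ile) = 76.5000
IQR = 76.5000 - 24.5000 = 52.0000

IQR = 52.0000


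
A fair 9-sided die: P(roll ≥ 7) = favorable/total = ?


Favorable outcomes (roll ≥ 7): 3
Total outcomes = 9
P = 3/9 = 0.3333

P = 0.3333


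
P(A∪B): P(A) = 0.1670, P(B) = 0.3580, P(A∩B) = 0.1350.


P(A∪B) = 0.1670 + 0.3580 - 0.1350
= 0.5250 - 0.1350
= 0.3900

P(A∪B) = 0.3900


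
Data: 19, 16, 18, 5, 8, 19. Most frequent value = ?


Frequencies: 5:1, 8:1, 16:1, 18:1, 19:2
Max frequency = 2
Mode = 19

Mode = 19


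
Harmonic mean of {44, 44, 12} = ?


Sum of reciprocals = 1/44 + 1/44 + 1/12 = 0.128788
HM = 3/0.128788 = 23.2941

HM = 23.2941


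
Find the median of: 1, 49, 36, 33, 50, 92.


Sorted: 1, 33, 36, 49, 50, 92
n = 6 (even)
Middle values: 36 and 49
Median = (36+49)/2 = 42.5000

Median = 42.5000


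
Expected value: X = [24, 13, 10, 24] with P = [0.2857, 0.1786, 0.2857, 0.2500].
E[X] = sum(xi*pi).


E[X] = 24*0.2857 + 13*0.1786 + 10*0.2857 + 24*0.2500
= 6.8568 + 2.3218 + 2.8570 + 6.0000
= 18.0356

E[X] = 18.0356


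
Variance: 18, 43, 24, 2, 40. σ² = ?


Mean = 25.4000
Squared deviations: 54.7600, 309.7600, 1.9600, 547.5600, 213.1600
Sum = 1127.2000
Variance = 1127.2000/5 = 225.4400

Variance = 225.4400


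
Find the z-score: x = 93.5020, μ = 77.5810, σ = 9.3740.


z = (93.5020 - 77.5810)/9.3740
= 15.9210/9.3740
= 1.6984

z = 1.6984


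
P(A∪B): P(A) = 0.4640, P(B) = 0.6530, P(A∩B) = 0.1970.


P(A∪B) = 0.4640 + 0.6530 - 0.1970
= 1.1170 - 0.1970
= 0.9200

P(A∪B) = 0.9200


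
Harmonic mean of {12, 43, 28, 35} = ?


Sum of reciprocals = 1/12 + 1/43 + 1/28 + 1/35 = 0.170875
HM = 4/0.170875 = 23.4089

HM = 23.4089


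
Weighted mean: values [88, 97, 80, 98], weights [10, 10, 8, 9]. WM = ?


Numerator = 88*10 + 97*10 + 80*8 + 98*9 = 3372
Denominator = 10 + 10 + 8 + 9 = 37
WM = 3372/37 = 91.1351

WM = 91.1351


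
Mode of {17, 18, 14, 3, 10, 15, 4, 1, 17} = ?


Frequencies: 1:1, 3:1, 4:1, 10:1, 14:1, 15:1, 17:2, 18:1
Max frequency = 2
Mode = 17

Mode = 17


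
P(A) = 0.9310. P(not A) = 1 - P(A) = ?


P(not A) = 1 - 0.9310 = 0.0690

P(not A) = 0.0690


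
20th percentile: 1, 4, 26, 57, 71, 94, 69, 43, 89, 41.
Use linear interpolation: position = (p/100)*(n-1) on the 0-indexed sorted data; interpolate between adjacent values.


Sorted: 1, 4, 26, 41, 43, 57, 69, 71, 89, 94
n = 10
Index = 20/100 * 9 = 1.8000
Lower = data[1] = 4, Upper = data[2] = 26
P20 = 4 + 0.8000*(22) = 21.6000

P20 = 21.6000


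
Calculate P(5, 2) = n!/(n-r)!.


P(5,2) = 5!/3!
= 120/6
= 20

P(5,2) = 20


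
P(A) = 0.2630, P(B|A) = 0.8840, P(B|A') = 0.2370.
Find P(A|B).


P(B) = P(B|A)*P(A) + P(B|A')*P(A')
= 0.8840*0.2630 + 0.2370*0.7370
= 0.232492 + 0.174669 = 0.407161
P(A|B) = 0.232492/0.407161 = 0.5710

P(A|B) = 0.5710


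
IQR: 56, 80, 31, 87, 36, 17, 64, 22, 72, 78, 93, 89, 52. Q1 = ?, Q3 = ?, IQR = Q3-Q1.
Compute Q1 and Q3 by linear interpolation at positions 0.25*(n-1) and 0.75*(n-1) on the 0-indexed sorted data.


Sorted: 17, 22, 31, 36, 52, 56, 64, 72, 78, 80, 87, 89, 93
Q1 (25th %ile) = 36.0000
Q3 (75th %ile) = 80.0000
IQR = 80.0000 - 36.0000 = 44.0000

IQR = 44.0000


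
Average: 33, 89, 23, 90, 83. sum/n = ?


Sum = 33 + 89 + 23 + 90 + 83 = 318
n = 5
Mean = 318/5 = 63.6000

Mean = 63.6000


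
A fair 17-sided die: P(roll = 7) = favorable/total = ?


Favorable outcomes (roll = 7): 1
Total outcomes = 17
P = 1/17 = 0.0588

P = 0.0588


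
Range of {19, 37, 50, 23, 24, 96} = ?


Max = 96, Min = 19
Range = 96 - 19 = 77

Range = 77


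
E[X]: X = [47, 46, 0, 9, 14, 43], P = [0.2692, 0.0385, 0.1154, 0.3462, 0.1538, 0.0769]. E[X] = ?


E[X] = 47*0.2692 + 46*0.0385 + 0*0.1154 + 9*0.3462 + 14*0.1538 + 43*0.0769
= 12.6524 + 1.7710 + 0 + 3.1158 + 2.1532 + 3.3067
= 22.9991

E[X] = 22.9991


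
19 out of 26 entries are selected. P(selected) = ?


P = 19/26 = 0.7308

P = 0.7308


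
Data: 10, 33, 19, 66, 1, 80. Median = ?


Sorted: 1, 10, 19, 33, 66, 80
n = 6 (even)
Middle values: 19 and 33
Median = (19+33)/2 = 26.0000

Median = 26.0000


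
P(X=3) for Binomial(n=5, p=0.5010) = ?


C(5,3) = 10
p^3 = 0.125752
(1-p)^2 = 0.249001
P = 10 * 0.125752 * 0.249001 = 0.3131

P(X=3) = 0.3131


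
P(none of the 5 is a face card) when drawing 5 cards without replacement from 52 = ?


P(no face cards) = (40/52) × (39/51) × (38/50) × (37/49) × (36/48)
= 0.2532

P = 0.2532


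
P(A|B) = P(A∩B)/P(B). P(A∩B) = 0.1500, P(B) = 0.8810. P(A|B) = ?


P(A|B) = 0.1500/0.8810 = 0.1703

P(A|B) = 0.1703


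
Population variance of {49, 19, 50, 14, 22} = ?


Mean = 30.8000
Squared deviations: 331.2400, 139.2400, 368.6400, 282.2400, 77.4400
Sum = 1198.8000
Variance = 1198.8000/5 = 239.7600

Variance = 239.7600


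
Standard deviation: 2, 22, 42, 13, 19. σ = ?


Mean = 19.6000
Variance = 172.2400
SD = sqrt(172.2400) = 13.1240

SD = 13.1240


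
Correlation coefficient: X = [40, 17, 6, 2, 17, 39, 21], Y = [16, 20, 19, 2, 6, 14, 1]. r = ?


Mean X = 20.2857, Mean Y = 11.1429
SD X = 13.624707, SD Y = 7.414822
Cov = 26.387755
r = 26.387755/(13.624707*7.414822) = 0.2612

r = 0.2612
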